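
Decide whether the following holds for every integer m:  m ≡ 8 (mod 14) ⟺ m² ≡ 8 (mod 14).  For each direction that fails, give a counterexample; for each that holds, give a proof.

(⇐) This fails: take m = 6. Then 6² = 36 ≡ 8 (mod 14), yet 6 ≡ 6 (mod 14), not 8.

(⇒) Suppose m ≡ 8 (mod 14). Write m = 14j + 8. Then (14j + 8)² = 196j² + 224j + 64 = 14(14j² + 16j + 4) + 8, so m² ≡ 8 (mod 14).

Only the forward direction holds.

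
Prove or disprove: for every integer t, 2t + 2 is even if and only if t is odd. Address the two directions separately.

(⇒) fails; (⇐) holds.

(←) Suppose t is odd. Since 2 is even, 2t is even for every t, so 2t + 2 has the same parity as 2, which is even. Hence 2t + 2 is even.

(→) This fails: take t = 6. Then 2t + 2 = 14, which is even, yet t = 6 is even, not odd.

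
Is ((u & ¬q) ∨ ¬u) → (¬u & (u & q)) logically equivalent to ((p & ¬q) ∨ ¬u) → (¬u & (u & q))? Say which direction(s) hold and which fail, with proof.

(⇒) holds; (⇐) fails.

(⟹) Assume the antecedent. If u is true, the antecedent forces (u = T, q = T, p = F) or (u = T, q = T, p = T), and the consequent holds there. If u is false, the antecedent cannot hold. Either way the consequent holds.

(⟸) This fails. Under u = T, q = F, p = F, the left side is false but the right side is true.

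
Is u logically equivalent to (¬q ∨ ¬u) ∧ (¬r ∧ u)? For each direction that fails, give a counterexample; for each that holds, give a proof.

The forward direction fails; the converse holds.

[⇐] Assume the antecedent. If u is true, u reduces to true regardless of the other variables. If u is false, the antecedent cannot hold. Either way u holds.

[⇒] This fails. Under u = T, r = T, q = F, the left side is true but the right side is false.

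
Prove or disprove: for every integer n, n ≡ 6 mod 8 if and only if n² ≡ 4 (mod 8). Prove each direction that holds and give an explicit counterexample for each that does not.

(⇒) Suppose n ≡ 6 mod 8. Write n = 8j + 6. Then (8j + 6)² = 64j² + 96j + 36 = 8(8j² + 12j + 4) + 4, so n² ≡ 4 (mod 8).

(⇐) This fails: take n = 2. Then 2² = 4 ≡ 4 (mod 8), yet 2 ≡ 2 (mod 8), not 6.

(⇒) holds; (⇐) fails.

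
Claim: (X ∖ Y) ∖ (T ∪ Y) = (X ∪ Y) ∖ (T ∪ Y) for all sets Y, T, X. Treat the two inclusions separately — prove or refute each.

Forward inclusion. Let x ∈ (X ∖ Y) ∖ (T ∪ Y). Then x ∈ X and x ∉ Y, T, from which x ∈ (X ∪ Y) ∖ (T ∪ Y).

Reverse inclusion. Let x ∈ (X ∪ Y) ∖ (T ∪ Y). Then x ∈ X and x ∉ Y, T, from which x ∈ (X ∖ Y) ∖ (T ∪ Y).

Both inclusions hold.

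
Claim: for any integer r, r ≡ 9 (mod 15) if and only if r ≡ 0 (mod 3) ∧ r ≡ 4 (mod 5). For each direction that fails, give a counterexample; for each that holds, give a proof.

Both implications hold.

(⟸) If r ≡ 0 (mod 3) and r ≡ 4 (mod 5), then by the Chinese remainder theorem r ≡ 9 (mod 15). This is exactly r ≡ 9 (mod 15).

(⟹) Suppose r ≡ 9 (mod 15); write r = 15j + 9. Since 3 ∣ 15, reducing mod 3 gives r ≡ 9 ≡ 0 (mod 3); since 5 ∣ 15, reducing mod 5 gives r ≡ 9 ≡ 4 (mod 5).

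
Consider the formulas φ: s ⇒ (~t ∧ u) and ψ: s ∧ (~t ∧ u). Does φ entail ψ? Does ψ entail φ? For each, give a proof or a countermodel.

Not equivalent: only (⇐) holds.

(→) This fails. Under u = F, t = F, s = F, the left side is true but the right side is false.

(←) Assume the antecedent. If u is true, the antecedent forces (u = T, t = F, s = T), and s ⇒ (~t ∧ u) holds there. If u is false, the antecedent cannot hold. Either way s ⇒ (~t ∧ u) holds.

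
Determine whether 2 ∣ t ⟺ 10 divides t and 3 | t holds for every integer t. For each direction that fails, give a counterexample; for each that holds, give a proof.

The forward direction fails; the converse holds.

(⇒) This fails: take t = 2. Certainly 2 ∣ 2, but 10 ∤ 2.

(⇐) Suppose 10 ∣ t and 3 ∣ t. Any common multiple of 10 and 3 is a multiple of their lcm; here gcd(10, 3) = 1, so lcm(10, 3) = 10·3 = 30, so 30 ∣ t. Since 2 ∣ 30, it follows that 2 ∣ t.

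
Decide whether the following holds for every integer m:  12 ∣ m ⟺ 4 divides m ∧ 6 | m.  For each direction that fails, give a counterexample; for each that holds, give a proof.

Both directions hold; the statement is true.

(⇒) If 12 ∣ m, write m = 12q. Since 12 = 3·4, m = 4·(3q), so 4 ∣ m; and since 12 = 2·6, m = 6·(2q), so 6 ∣ m.

(⇐) Suppose 4 ∣ m and 6 ∣ m. Any common multiple of 4 and 6 is a multiple of their lcm; here lcm(4, 6) = 4·6/gcd(4, 6) = 24/2 = 12, so 12 ∣ m.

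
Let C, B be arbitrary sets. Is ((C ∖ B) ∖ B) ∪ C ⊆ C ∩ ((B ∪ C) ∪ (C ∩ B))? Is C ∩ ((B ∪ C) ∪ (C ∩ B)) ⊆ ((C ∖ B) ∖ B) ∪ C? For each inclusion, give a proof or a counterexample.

Both inclusions hold; the sets are equal.

(⊆) Let x ∈ ((C ∖ B) ∖ B) ∪ C. Then either x ∈ C and x ∉ B; or x ∈ C ∩ B. In each case x ∈ C ∩ ((B ∪ C) ∪ (C ∩ B)), so ((C ∖ B) ∖ B) ∪ C ⊆ C ∩ ((B ∪ C) ∪ (C ∩ B)).

(⊇) Let x ∈ C ∩ ((B ∪ C) ∪ (C ∩ B)). Then either x ∈ C and x ∉ B; or x ∈ C ∩ B. In each case x ∈ ((C ∖ B) ∖ B) ∪ C, so C ∩ ((B ∪ C) ∪ (C ∩ B)) ⊆ ((C ∖ B) ∖ B) ∪ C.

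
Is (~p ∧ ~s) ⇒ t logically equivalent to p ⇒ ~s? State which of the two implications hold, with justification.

Forward direction. This fails. Under s = T, t = F, p = T, the left side is true but the right side is false.

Converse. This fails. Under s = F, t = F, p = F, the left side is false but the right side is true.

Neither implication holds.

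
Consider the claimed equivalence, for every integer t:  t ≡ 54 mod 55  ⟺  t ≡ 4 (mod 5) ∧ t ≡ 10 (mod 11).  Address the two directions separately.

(⇒) Suppose t ≡ 54 (mod 55); write t = 55j + 54. Since 5 ∣ 55, reducing mod 5 gives t ≡ 54 ≡ 4 (mod 5); since 11 ∣ 55, reducing mod 11 gives t ≡ 54 ≡ 10 (mod 11).

(⇐) Conversely, if t ≡ 4 (mod 5) and t ≡ 10 (mod 11), then by the Chinese remainder theorem t ≡ 54 (mod 55). This is exactly t ≡ 54 (mod 55).

Both implications hold.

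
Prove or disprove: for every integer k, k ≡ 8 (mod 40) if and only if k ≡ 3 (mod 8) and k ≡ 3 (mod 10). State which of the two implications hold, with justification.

[⇒] This fails: k = 8 gives 8 ≡ 8 (mod 40) but 8 ≡ 0 (mod 8), so the conjunction on the right does not hold.

[⇐] This fails: k = 3 satisfies both congruences on the right (3 ≡ 3 mod 8 and 3 ≡ 3 mod 10) yet 3 ≡ 3 (mod 40), not 8.

Both directions fail.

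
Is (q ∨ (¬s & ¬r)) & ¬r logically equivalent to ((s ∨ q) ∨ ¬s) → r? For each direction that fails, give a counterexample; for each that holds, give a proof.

Forward direction. This fails. Under q = F, s = F, r = F, the left side is true but the right side is false.

Converse. This fails. Under q = F, s = F, r = T, the left side is false but the right side is true.

Neither direction holds.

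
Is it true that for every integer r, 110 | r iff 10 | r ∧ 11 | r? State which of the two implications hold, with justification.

Forward direction. If 110 ∣ r, write r = 110q. Since 110 = 11·10, r = 10·(11q), so 10 ∣ r; and since 110 = 10·11, r = 11·(10q), so 11 ∣ r.

Converse. Suppose 10 ∣ r and 11 ∣ r. Any common multiple of 10 and 11 is a multiple of their lcm; here gcd(10, 11) = 1, so lcm(10, 11) = 10·11 = 110, so 110 ∣ r.

Both directions hold.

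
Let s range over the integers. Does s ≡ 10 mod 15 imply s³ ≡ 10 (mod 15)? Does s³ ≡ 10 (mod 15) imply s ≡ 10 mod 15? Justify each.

(→) Suppose s ≡ 10 mod 15. Write s = 15j + 10. Then (15j + 10)³ = 3375j³ + 6750j² + 4500j + 1000 = 15(225j³ + 450j² + 300j + 66) + 10, so s³ ≡ 10 (mod 15).

(←) Conversely, suppose s³ ≡ 10 (mod 15). The only residue r in {0, …, 14} with r³ ≡ 10 (mod 15) is r = 10, so s ≡ 10 (mod 15).

Both implications hold.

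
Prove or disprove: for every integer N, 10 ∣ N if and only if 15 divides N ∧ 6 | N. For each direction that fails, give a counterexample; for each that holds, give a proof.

Converse. Suppose 15 ∣ N and 6 ∣ N. Any common multiple of 15 and 6 is a multiple of their lcm; here lcm(15, 6) = 15·6/gcd(15, 6) = 90/3 = 30, so 30 ∣ N. Since 10 ∣ 30, it follows that 10 ∣ N.

Forward direction. This fails: take N = 10. Certainly 10 ∣ 10, but 15 ∤ 10.

Only the reverse direction holds.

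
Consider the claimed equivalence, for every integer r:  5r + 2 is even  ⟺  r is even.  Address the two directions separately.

Forward direction. Suppose 5r + 2 is even. Since 5 is odd, 5r and r have the same parity, so 5r + 2 ≡ r + 2 (mod 2). As 2 is even, 5r + 2 is even exactly when r is even. Thus r is even.

Converse. Suppose r is even; write r = 2j. Then 5r + 2 = 5·(2j) + 2 = 2·5j + 2, which is even.

Both directions hold.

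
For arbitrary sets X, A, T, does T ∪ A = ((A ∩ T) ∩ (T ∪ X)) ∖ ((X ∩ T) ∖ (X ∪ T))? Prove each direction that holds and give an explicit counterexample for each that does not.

(⊆) fails; (⊇) holds.

(⟹) This inclusion fails. Take X = ∅, A = {1}, T = ∅; then 1 ∈ T ∪ A but 1 ∉ ((A ∩ T) ∩ (T ∪ X)) ∖ ((X ∩ T) ∖ (X ∪ T)).

(⟸) Let x ∈ ((A ∩ T) ∩ (T ∪ X)) ∖ ((X ∩ T) ∖ (X ∪ T)). Then either x ∈ A ∩ T and x ∉ X; or x ∈ X ∩ A ∩ T. In each case x ∈ T ∪ A, so ((A ∩ T) ∩ (T ∪ X)) ∖ ((X ∩ T) ∖ (X ∪ T)) ⊆ T ∪ A.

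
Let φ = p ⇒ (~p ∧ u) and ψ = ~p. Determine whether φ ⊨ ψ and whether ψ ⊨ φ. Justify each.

Equivalent; both directions hold.

[⇐] Assume the antecedent. If u is true, the antecedent forces (u = T, p = F), and p ⇒ (~p ∧ u) holds there. If u is false, the antecedent forces (u = F, p = F), and p ⇒ (~p ∧ u) holds there. Either way p ⇒ (~p ∧ u) holds.

[⇒] Assume the antecedent. If u is true, the antecedent forces (u = T, p = F), and ~p holds there. If u is false, the antecedent forces (u = F, p = F), and ~p holds there. Either way ~p holds.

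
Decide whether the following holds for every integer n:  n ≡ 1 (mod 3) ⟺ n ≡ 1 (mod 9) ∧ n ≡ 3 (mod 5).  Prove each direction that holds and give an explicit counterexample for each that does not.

Only the reverse direction holds.

(⟸) If n ≡ 1 (mod 9) and n ≡ 3 (mod 5), then by the Chinese remainder theorem n ≡ 28 (mod 45). Since 28 ≡ 1 (mod 3) and 3 ∣ 45, we get n ≡ 1 (mod 3).

(⟹) This fails: n = 1 gives 1 ≡ 1 (mod 3) but 1 ≡ 1 (mod 5), so the conjunction on the right does not hold.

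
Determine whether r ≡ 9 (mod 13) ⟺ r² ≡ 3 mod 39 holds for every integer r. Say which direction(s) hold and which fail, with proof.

Both directions fail.

(⟹) This fails: take r = 22. Then 22 ≡ 9 (mod 13), but 22² = 484 ≡ 16 (mod 39), not 3.

(⟸) This fails: take r = 30. Then 30² = 900 ≡ 3 (mod 39), yet 30 ≡ 4 (mod 13), not 9.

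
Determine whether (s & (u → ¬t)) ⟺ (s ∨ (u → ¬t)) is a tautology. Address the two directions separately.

Only the forward implication holds.

[⇒] Assume the antecedent. If u is true, the antecedent forces (u = T, t = F, s = T), and s ∨ (u → ¬t) holds there. If u is false, s ∨ (u → ¬t) reduces to true regardless of the other variables. Either way s ∨ (u → ¬t) holds.

[⇐] This fails. Under u = F, t = F, s = F, the left side is false but the right side is true.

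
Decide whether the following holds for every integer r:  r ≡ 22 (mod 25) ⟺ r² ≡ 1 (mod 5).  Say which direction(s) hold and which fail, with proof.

(⇒) fails and (⇐) fails.

(⟹) This fails: take r = 22. Then 22 ≡ 22 (mod 25), but 22² = 484 ≡ 4 (mod 5), not 1.

(⟸) This fails: take r = 1. Then 1² = 1 ≡ 1 (mod 5), yet 1 ≡ 1 (mod 25), not 22.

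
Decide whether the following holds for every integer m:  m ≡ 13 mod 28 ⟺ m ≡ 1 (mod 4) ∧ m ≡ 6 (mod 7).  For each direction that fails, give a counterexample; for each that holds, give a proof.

[⇐] If m ≡ 1 (mod 4) and m ≡ 6 (mod 7), then by the Chinese remainder theorem m ≡ 13 (mod 28). This is exactly m ≡ 13 (mod 28).

[⇒] Suppose m ≡ 13 (mod 28); write m = 28j + 13. Since 4 ∣ 28, reducing mod 4 gives m ≡ 13 ≡ 1 (mod 4); since 7 ∣ 28, reducing mod 7 gives m ≡ 13 ≡ 6 (mod 7).

Both directions hold; the statement is true.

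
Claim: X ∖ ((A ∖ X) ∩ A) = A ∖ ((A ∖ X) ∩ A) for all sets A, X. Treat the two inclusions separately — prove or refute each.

(⟸) Let x ∈ A ∖ ((A ∖ X) ∩ A). Then x ∈ A ∩ X, from which x ∈ X ∖ ((A ∖ X) ∩ A).

(⟹) This inclusion fails. Take A = ∅, X = {1}; then 1 ∈ X ∖ ((A ∖ X) ∩ A) but 1 ∉ A ∖ ((A ∖ X) ∩ A).

The sets are not equal: only the reverse inclusion holds.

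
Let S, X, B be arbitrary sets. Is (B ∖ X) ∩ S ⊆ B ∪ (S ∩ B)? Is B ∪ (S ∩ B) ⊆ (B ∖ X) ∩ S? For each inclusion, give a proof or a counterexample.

Reverse inclusion. This inclusion fails. Take S = ∅, X = ∅, B = {1}; then 1 ∈ B ∪ (S ∩ B) but 1 ∉ (B ∖ X) ∩ S.

Forward inclusion. Let x ∈ (B ∖ X) ∩ S. Then x ∈ S ∩ B and x ∉ X, from which x ∈ B ∪ (S ∩ B).

The sets are not equal: only the forward inclusion holds.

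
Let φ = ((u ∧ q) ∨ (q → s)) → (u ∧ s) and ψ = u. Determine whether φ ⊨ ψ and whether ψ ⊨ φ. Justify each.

(⟹) This fails. Under u = F, s = F, q = T, the left side is true but the right side is false.

(⟸) This fails. Under u = T, s = F, q = F, the left side is false but the right side is true.

Neither implication holds.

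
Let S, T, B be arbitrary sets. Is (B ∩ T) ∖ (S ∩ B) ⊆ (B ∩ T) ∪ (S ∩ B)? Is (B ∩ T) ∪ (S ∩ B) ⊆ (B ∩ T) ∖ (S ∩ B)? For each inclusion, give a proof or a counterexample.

Forward inclusion. Let x ∈ (B ∩ T) ∖ (S ∩ B). Then x ∈ T ∩ B and x ∉ S, from which x ∈ (B ∩ T) ∪ (S ∩ B).

Reverse inclusion. This inclusion fails. Take S = {1}, T = ∅, B = {1}; then 1 ∈ (B ∩ T) ∪ (S ∩ B) but 1 ∉ (B ∩ T) ∖ (S ∩ B).

Only the forward inclusion holds.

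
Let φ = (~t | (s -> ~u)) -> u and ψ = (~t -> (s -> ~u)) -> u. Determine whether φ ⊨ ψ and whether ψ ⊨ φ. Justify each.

Both directions hold.

(⟹) Assume the antecedent. If t is true, the antecedent forces (t = T, u = T, s = F) or (t = T, u = T, s = T), and (~t -> (s -> ~u)) -> u holds there. If t is false, the antecedent forces (t = F, u = T, s = F) or (t = F, u = T, s = T), and (~t -> (s -> ~u)) -> u holds there. Either way (~t -> (s -> ~u)) -> u holds.

(⟸) Assume the antecedent. If t is true, the antecedent forces (t = T, u = T, s = F) or (t = T, u = T, s = T), and (~t | (s -> ~u)) -> u holds there. If t is false, the antecedent forces (t = F, u = T, s = F) or (t = F, u = T, s = T), and (~t | (s -> ~u)) -> u holds there. Either way (~t | (s -> ~u)) -> u holds.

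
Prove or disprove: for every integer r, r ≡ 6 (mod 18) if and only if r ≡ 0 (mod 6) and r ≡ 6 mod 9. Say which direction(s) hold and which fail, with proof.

[⇒] Suppose r ≡ 6 (mod 18); write r = 18j + 6. Since 6 ∣ 18, reducing mod 6 gives r ≡ 6 ≡ 0 (mod 6); since 9 ∣ 18, reducing mod 9 gives r ≡ 6 (mod 9).

[⇐] Conversely, if r ≡ 0 (mod 6) and r ≡ 6 (mod 9), then by the Chinese remainder theorem r ≡ 6 (mod 18). This is exactly r ≡ 6 (mod 18).

Both directions hold; the statement is true.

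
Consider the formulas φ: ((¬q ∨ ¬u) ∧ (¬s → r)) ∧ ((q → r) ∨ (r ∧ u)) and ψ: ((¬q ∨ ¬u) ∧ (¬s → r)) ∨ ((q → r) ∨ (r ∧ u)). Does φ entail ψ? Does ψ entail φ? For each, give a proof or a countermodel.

[⇒] Assume the antecedent. If q is true, the antecedent forces (q = T, r = T, u = F, s = F) or (q = T, r = T, u = F, s = T), and the consequent holds there. If q is false, the consequent reduces to true regardless of the other variables. Either way the consequent holds.

[⇐] This fails. Under q = F, r = F, u = F, s = F, the left side is false but the right side is true.

Not equivalent: only (⇒) holds.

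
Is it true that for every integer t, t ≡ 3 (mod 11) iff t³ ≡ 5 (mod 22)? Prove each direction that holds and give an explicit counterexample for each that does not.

(←) The residues r modulo 22 with r³ ≡ 5 (mod 22) are exactly {3}, and each is ≡ 3 (mod 11).

(→) This fails: take t = 14. Then 14 ≡ 3 (mod 11), but 14³ = 2744 ≡ 16 (mod 22), not 5.

The forward direction fails; the converse holds.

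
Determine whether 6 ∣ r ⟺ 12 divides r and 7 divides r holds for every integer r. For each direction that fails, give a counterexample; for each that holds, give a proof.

[⇒] This fails: take r = 6. Certainly 6 ∣ 6, but 12 ∤ 6.

[⇐] Suppose 12 ∣ r and 7 ∣ r. Any common multiple of 12 and 7 is a multiple of their lcm; here gcd(12, 7) = 1, so lcm(12, 7) = 12·7 = 84, so 84 ∣ r. Since 6 ∣ 84, it follows that 6 ∣ r.

Not equivalent: only (⇐) holds.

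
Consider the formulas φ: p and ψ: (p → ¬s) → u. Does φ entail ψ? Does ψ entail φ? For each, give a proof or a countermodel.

Neither implication holds.

[⇒] This fails. Under s = F, p = T, u = F, the left side is true but the right side is false.

[⇐] This fails. Under s = F, p = F, u = T, the left side is false but the right side is true.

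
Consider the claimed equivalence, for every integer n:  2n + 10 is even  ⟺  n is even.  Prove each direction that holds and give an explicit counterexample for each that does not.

Only the converse holds.

(⟹) This fails: take n = 1. Then 2n + 10 = 12, which is even, yet n = 1 is odd, not even.

(⟸) Suppose n is even. Since 2 is even, 2n is even for every n, so 2n + 10 has the same parity as 10, which is even. Hence 2n + 10 is even.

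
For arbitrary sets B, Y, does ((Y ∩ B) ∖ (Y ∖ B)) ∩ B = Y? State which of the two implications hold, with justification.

The sets are not equal: only the forward inclusion holds.

(⟸) This inclusion fails. Take B = ∅, Y = {1}; then 1 ∈ Y but 1 ∉ ((Y ∩ B) ∖ (Y ∖ B)) ∩ B.

(⟹) Let x ∈ ((Y ∩ B) ∖ (Y ∖ B)) ∩ B. Then x ∈ B ∩ Y, from which x ∈ Y.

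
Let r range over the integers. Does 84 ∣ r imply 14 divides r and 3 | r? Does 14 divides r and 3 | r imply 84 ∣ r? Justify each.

(⟹) If 84 ∣ r, write r = 84q. Since 84 = 6·14, r = 14·(6q), so 14 ∣ r; and since 84 = 28·3, r = 3·(28q), so 3 ∣ r.

(⟸) This fails: take r = 42. Both 14 ∣ 42 and 3 ∣ 42, yet 42 is not a multiple of 84 (since 42 = 0·84 + 42), so 84 ∤ 42.

Not equivalent: only (⇒) holds.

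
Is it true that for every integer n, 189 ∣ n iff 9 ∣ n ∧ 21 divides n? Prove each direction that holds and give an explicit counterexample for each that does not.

[⇒] If 189 ∣ n, write n = 189q. Since 189 = 21·9, n = 9·(21q), so 9 ∣ n; and since 189 = 9·21, n = 21·(9q), so 21 ∣ n.

[⇐] This fails: take n = 63. Both 9 ∣ 63 and 21 ∣ 63, yet 63 is not a multiple of 189 (since 63 = 0·189 + 63), so 189 ∤ 63.

Not equivalent: only (⇒) holds.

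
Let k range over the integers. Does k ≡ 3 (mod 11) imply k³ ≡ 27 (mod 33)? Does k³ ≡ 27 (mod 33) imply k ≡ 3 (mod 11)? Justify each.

The forward direction fails; the converse holds.

(→) This fails: take k = 14. Then 14 ≡ 3 (mod 11), but 14³ = 2744 ≡ 5 (mod 33), not 27.

(←) Conversely, the residues r modulo 33 with r³ ≡ 27 (mod 33) are exactly {3}, and each is ≡ 3 (mod 11).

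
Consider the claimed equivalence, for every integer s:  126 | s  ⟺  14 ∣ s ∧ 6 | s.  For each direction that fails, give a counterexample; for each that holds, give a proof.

Only the forward implication holds.

(→) If 126 ∣ s, write s = 126q. Since 126 = 9·14, s = 14·(9q), so 14 ∣ s; and since 126 = 21·6, s = 6·(21q), so 6 ∣ s.

(←) This fails: take s = 42. Both 14 ∣ 42 and 6 ∣ 42, yet 42 is not a multiple of 126 (since 42 = 0·126 + 42), so 126 ∤ 42.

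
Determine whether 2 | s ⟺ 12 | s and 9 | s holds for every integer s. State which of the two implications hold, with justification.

Forward direction. This fails: take s = 2. Certainly 2 ∣ 2, but 12 ∤ 2.

Converse. Suppose 12 ∣ s and 9 ∣ s. Any common multiple of 12 and 9 is a multiple of their lcm; here lcm(12, 9) = 12·9/gcd(12, 9) = 108/3 = 36, so 36 ∣ s. Since 2 ∣ 36, it follows that 2 ∣ s.

The forward direction fails; the converse holds.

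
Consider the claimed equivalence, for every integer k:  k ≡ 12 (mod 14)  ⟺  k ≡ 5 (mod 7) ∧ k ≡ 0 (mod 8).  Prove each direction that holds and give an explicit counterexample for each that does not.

Forward direction. This fails: k = 26 gives 26 ≡ 12 (mod 14) but 26 ≡ 2 (mod 8), so the conjunction on the right does not hold.

Converse. If k ≡ 5 (mod 7) and k ≡ 0 (mod 8), then by the Chinese remainder theorem k ≡ 40 (mod 56). Since 40 ≡ 12 (mod 14) and 14 ∣ 56, we get k ≡ 12 (mod 14).

(⇒) fails; (⇐) holds.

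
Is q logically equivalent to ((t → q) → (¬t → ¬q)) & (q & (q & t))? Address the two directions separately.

Not equivalent: only (⇐) holds.

(←) Assume the antecedent. If t is true, the antecedent forces (t = T, q = T), and q holds there. If t is false, the antecedent cannot hold. Either way q holds.

(→) This fails. Under t = F, q = T, the left side is true but the right side is false.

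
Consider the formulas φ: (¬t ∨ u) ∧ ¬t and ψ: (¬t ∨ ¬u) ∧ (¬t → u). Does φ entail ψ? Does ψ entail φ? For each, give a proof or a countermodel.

Neither implication holds.

[⇒] This fails. Under t = F, u = F, the left side is true but the right side is false.

[⇐] This fails. Under t = T, u = F, the left side is false but the right side is true.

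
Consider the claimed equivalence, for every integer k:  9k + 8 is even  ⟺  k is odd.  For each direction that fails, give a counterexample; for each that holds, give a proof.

(⟹) This fails: k = 4 gives 9k + 8 = 44, which is even, but 4 is even, not odd.

(⟸) This also fails: k = 5 is odd, but 9k + 8 = 53 is odd, not even.

(⇒) fails and (⇐) fails.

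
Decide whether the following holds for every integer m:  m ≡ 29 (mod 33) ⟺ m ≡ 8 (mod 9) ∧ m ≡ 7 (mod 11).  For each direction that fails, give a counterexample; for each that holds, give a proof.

Not equivalent: only (⇐) holds.

(⇒) This fails: m = 29 gives 29 ≡ 29 (mod 33) but 29 ≡ 2 (mod 9), so the conjunction on the right does not hold.

(⇐) Conversely, if m ≡ 8 (mod 9) and m ≡ 7 (mod 11), then by the Chinese remainder theorem m ≡ 62 (mod 99). Since 62 ≡ 29 (mod 33) and 33 ∣ 99, we get m ≡ 29 (mod 33).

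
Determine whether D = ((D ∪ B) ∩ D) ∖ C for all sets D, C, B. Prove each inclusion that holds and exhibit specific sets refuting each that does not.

The sets are not equal: only the reverse inclusion holds.

(⊆) This inclusion fails. Take D = {1}, C = {1}, B = ∅; then 1 ∈ D but 1 ∉ ((D ∪ B) ∩ D) ∖ C.

(⊇) Let x ∈ ((D ∪ B) ∩ D) ∖ C. Then either x ∈ D and x ∉ C, B; or x ∈ D ∩ B and x ∉ C. In each case x ∈ D, so ((D ∪ B) ∩ D) ∖ C ⊆ D.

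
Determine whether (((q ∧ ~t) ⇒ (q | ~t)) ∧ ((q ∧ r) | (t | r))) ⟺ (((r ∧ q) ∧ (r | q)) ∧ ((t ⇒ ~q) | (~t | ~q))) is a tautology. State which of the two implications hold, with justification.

(⇒) This fails. Under r = T, t = F, q = F, the left side is true but the right side is false.

(⇐) Assume the antecedent. If r is true, the consequent reduces to true regardless of the other variables. If r is false, the antecedent cannot hold. Either way the consequent holds.

Only the reverse direction holds.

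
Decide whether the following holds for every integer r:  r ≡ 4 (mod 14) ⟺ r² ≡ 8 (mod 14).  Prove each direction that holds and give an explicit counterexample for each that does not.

(⇒) fails and (⇐) fails.

(⟹) This fails: take r = 4. Then 4 ≡ 4 (mod 14), but 4² = 16 ≡ 2 (mod 14), not 8.

(⟸) This fails: take r = 6. Then 6² = 36 ≡ 8 (mod 14), yet 6 ≡ 6 (mod 14), not 4.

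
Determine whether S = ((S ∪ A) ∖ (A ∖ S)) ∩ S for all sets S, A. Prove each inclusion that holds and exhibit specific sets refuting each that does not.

(⟹) Let x ∈ S. Then either x ∈ S and x ∉ A; or x ∈ S ∩ A. In each case x ∈ ((S ∪ A) ∖ (A ∖ S)) ∩ S, so S ⊆ ((S ∪ A) ∖ (A ∖ S)) ∩ S.

(⟸) Let x ∈ ((S ∪ A) ∖ (A ∖ S)) ∩ S. Then either x ∈ S and x ∉ A; or x ∈ S ∩ A. In each case x ∈ S, so ((S ∪ A) ∖ (A ∖ S)) ∩ S ⊆ S.

Both inclusions hold.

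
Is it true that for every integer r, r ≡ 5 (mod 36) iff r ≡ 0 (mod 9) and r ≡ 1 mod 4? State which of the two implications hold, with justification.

Neither implication holds.

(⟹) This fails: r = 5 gives 5 ≡ 5 (mod 36) but 5 ≡ 5 (mod 9), so the conjunction on the right does not hold.

(⟸) This fails: r = 9 satisfies both congruences on the right (9 ≡ 0 mod 9 and 9 ≡ 1 mod 4) yet 9 ≡ 9 (mod 36), not 5.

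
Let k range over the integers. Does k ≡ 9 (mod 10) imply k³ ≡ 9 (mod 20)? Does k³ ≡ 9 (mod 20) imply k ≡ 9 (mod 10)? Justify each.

The forward direction fails; the converse holds.

(⇒) This fails: take k = 19. Then 19 ≡ 9 (mod 10), but 19³ = 6859 ≡ 19 (mod 20), not 9.

(⇐) Conversely, the residues r modulo 20 with r³ ≡ 9 (mod 20) are exactly {9}, and each is ≡ 9 (mod 10).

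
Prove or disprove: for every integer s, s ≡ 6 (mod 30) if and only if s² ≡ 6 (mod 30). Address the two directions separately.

Not equivalent: only (⇒) holds.

(⟹) Suppose s ≡ 6 (mod 30). Write s = 30j + 6. Then (30j + 6)² = 900j² + 360j + 36 = 30(30j² + 12j + 1) + 6, so s² ≡ 6 (mod 30).

(⟸) This fails: take s = 24. Then 24² = 576 ≡ 6 (mod 30), yet 24 ≡ 24 (mod 30), not 6.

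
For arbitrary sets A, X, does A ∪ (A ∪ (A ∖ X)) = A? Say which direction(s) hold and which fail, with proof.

(⟹) Let x ∈ A ∪ (A ∪ (A ∖ X)). Then either x ∈ A and x ∉ X; or x ∈ A ∩ X. In each case x ∈ A, so A ∪ (A ∪ (A ∖ X)) ⊆ A.

(⟸) Let x ∈ A. Then either x ∈ A and x ∉ X; or x ∈ A ∩ X. In each case x ∈ A ∪ (A ∪ (A ∖ X)), so A ⊆ A ∪ (A ∪ (A ∖ X)).

Both inclusions hold.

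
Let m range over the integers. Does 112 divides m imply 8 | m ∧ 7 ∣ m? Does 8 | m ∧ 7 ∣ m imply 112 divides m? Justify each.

Forward direction. If 112 ∣ m, write m = 112q. Since 112 = 14·8, m = 8·(14q), so 8 ∣ m; and since 112 = 16·7, m = 7·(16q), so 7 ∣ m.

Converse. This fails: take m = 56. Both 8 ∣ 56 and 7 ∣ 56, yet 56 is not a multiple of 112 (since 56 = 0·112 + 56), so 112 ∤ 56.

(⇒) holds; (⇐) fails.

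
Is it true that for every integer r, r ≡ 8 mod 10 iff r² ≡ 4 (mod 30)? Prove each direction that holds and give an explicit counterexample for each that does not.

(⇒) fails and (⇐) fails.

(⟹) This fails: take r = 18. Then 18 ≡ 8 (mod 10), but 18² = 324 ≡ 24 (mod 30), not 4.

(⟸) This fails: take r = 2. Then 2² = 4 ≡ 4 (mod 30), yet 2 ≡ 2 (mod 10), not 8.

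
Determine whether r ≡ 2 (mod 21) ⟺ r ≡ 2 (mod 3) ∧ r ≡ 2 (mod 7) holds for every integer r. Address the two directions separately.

The biconditional holds.

[⇐] If r ≡ 2 (mod 3) and r ≡ 2 (mod 7), then by the Chinese remainder theorem r ≡ 2 (mod 21). This is exactly r ≡ 2 (mod 21).

[⇒] Suppose r ≡ 2 (mod 21); write r = 21j + 2. Since 3 ∣ 21, reducing mod 3 gives r ≡ 2 (mod 3); since 7 ∣ 21, reducing mod 7 gives r ≡ 2 (mod 7).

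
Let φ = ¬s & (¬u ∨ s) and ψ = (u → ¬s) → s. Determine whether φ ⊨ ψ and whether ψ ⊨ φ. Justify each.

Both directions fail.

[⇒] This fails. Under s = F, u = F, the left side is true but the right side is false.

[⇐] This fails. Under s = T, u = F, the left side is false but the right side is true.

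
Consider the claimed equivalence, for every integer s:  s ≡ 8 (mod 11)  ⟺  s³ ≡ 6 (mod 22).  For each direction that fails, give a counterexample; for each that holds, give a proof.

Only the converse holds.

(⟹) This fails: take s = 19. Then 19 ≡ 8 (mod 11), but 19³ = 6859 ≡ 17 (mod 22), not 6.

(⟸) Conversely, the residues r modulo 22 with r³ ≡ 6 (mod 22) are exactly {8}, and each is ≡ 8 (mod 11).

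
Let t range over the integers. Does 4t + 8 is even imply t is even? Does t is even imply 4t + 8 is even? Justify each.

Only the converse holds.

(⟹) This fails: take t = 3. Then 4t + 8 = 20, which is even, yet t = 3 is odd, not even.

(⟸) Suppose t is even. Since 4 is even, 4t is even for every t, so 4t + 8 has the same parity as 8, which is even. Hence 4t + 8 is even.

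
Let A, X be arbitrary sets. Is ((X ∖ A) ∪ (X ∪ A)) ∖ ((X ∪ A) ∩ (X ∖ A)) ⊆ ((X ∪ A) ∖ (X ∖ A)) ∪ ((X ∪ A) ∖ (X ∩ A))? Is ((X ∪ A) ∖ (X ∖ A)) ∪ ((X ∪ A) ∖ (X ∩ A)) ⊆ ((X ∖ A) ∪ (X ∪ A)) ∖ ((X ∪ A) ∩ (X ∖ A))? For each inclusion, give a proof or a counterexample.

Forward inclusion. Let x ∈ ((X ∖ A) ∪ (X ∪ A)) ∖ ((X ∪ A) ∩ (X ∖ A)). Then either x ∈ A and x ∉ X; or x ∈ A ∩ X. In each case x ∈ ((X ∪ A) ∖ (X ∖ A)) ∪ ((X ∪ A) ∖ (X ∩ A)), so ((X ∖ A) ∪ (X ∪ A)) ∖ ((X ∪ A) ∩ (X ∖ A)) ⊆ ((X ∪ A) ∖ (X ∖ A)) ∪ ((X ∪ A) ∖ (X ∩ A)).

Reverse inclusion. This inclusion fails. Take A = ∅, X = {1}; then 1 ∈ ((X ∪ A) ∖ (X ∖ A)) ∪ ((X ∪ A) ∖ (X ∩ A)) but 1 ∉ ((X ∖ A) ∪ (X ∪ A)) ∖ ((X ∪ A) ∩ (X ∖ A)).

The sets are not equal: only the forward inclusion holds.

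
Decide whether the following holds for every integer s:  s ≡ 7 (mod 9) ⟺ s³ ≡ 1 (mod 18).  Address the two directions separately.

Both directions fail.

(→) This fails: take s = 16. Then 16 ≡ 7 (mod 9), but 16³ = 4096 ≡ 10 (mod 18), not 1.

(←) This fails: take s = 1. Then 1³ = 1 ≡ 1 (mod 18), yet 1 ≡ 1 (mod 9), not 7.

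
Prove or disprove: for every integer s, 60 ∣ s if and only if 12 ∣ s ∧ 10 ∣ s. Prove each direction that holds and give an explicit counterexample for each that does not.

(←) Suppose 12 ∣ s and 10 ∣ s. Any common multiple of 12 and 10 is a multiple of their lcm; here lcm(12, 10) = 12·10/gcd(12, 10) = 120/2 = 60, so 60 ∣ s.

(→) If 60 ∣ s, write s = 60q. Since 60 = 5·12, s = 12·(5q), so 12 ∣ s; and since 60 = 6·10, s = 10·(6q), so 10 ∣ s.

Both implications hold.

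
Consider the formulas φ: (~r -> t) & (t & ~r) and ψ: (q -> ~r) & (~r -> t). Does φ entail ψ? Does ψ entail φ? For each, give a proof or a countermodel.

Converse. This fails. Under t = F, q = F, r = T, the left side is false but the right side is true.

Forward direction. Assume the antecedent. If t is true, the antecedent forces (t = T, q = F, r = F) or (t = T, q = T, r = F), and (q -> ~r) & (~r -> t) holds there. If t is false, the antecedent cannot hold. Either way (q -> ~r) & (~r -> t) holds.

Only the forward implication holds.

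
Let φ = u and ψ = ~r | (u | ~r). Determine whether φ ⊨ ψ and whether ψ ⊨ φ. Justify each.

(⇐) This fails. Under u = F, r = F, the left side is false but the right side is true.

(⇒) Assume the antecedent. If u is true, ~r | (u | ~r) reduces to true regardless of the other variables. If u is false, the antecedent cannot hold. Either way ~r | (u | ~r) holds.

Not equivalent: only (⇒) holds.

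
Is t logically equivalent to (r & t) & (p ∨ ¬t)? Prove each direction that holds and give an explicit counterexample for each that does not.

(⇐) Assume the antecedent. If p is true, the antecedent forces (p = T, t = T, r = T), and t holds there. If p is false, the antecedent cannot hold. Either way t holds.

(⇒) This fails. Under p = F, t = T, r = F, the left side is true but the right side is false.

Only the converse holds.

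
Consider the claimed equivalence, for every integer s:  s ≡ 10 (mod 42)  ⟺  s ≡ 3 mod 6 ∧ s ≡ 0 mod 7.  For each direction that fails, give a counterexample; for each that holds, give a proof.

Neither implication holds.

Forward direction. This fails: s = 10 gives 10 ≡ 10 (mod 42) but 10 ≡ 4 (mod 6), so the conjunction on the right does not hold.

Converse. This fails: s = 21 satisfies both congruences on the right (21 ≡ 3 mod 6 and 21 ≡ 0 mod 7) yet 21 ≡ 21 (mod 42), not 10.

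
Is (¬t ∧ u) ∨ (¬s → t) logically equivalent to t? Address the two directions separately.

(⟹) This fails. Under t = F, s = T, u = F, the left side is true but the right side is false.

(⟸) Assume the antecedent. If t is true, (¬t ∧ u) ∨ (¬s → t) reduces to true regardless of the other variables. If t is false, the antecedent cannot hold. Either way (¬t ∧ u) ∨ (¬s → t) holds.

Only the reverse direction holds.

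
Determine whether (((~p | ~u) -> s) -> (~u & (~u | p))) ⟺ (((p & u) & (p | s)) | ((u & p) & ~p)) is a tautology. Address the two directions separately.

Forward direction. This fails. Under s = F, u = F, p = F, the left side is true but the right side is false.

Converse. This fails. Under s = F, u = T, p = T, the left side is false but the right side is true.

Both directions fail.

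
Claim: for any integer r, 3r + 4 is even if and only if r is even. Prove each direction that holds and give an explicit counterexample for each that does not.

(⟹) Suppose 3r + 4 is even. Since 3 is odd, 3r and r have the same parity, so 3r + 4 ≡ r + 4 (mod 2). As 4 is even, 3r + 4 is even exactly when r is even. Thus r is even.

(⟸) Conversely, suppose r is even; write r = 2j. Then 3r + 4 = 3·(2j) + 4 = 2·3j + 4, which is even.

Equivalent; both directions hold.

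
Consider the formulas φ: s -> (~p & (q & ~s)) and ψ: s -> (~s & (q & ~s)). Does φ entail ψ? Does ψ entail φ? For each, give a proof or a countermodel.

The biconditional holds.

(⇐) Assume the antecedent. If p is true, the antecedent forces (p = T, s = F, q = F) or (p = T, s = F, q = T), and s -> (~p & (q & ~s)) holds there. If p is false, the antecedent forces (p = F, s = F, q = F) or (p = F, s = F, q = T), and s -> (~p & (q & ~s)) holds there. Either way s -> (~p & (q & ~s)) holds.

(⇒) Assume the antecedent. If p is true, the antecedent forces (p = T, s = F, q = F) or (p = T, s = F, q = T), and s -> (~s & (q & ~s)) holds there. If p is false, the antecedent forces (p = F, s = F, q = F) or (p = F, s = F, q = T), and s -> (~s & (q & ~s)) holds there. Either way s -> (~s & (q & ~s)) holds.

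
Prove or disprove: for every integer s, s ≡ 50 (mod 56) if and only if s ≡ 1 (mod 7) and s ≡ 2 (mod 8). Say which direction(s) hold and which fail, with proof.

Equivalent; both directions hold.

Forward direction. Suppose s ≡ 50 (mod 56); write s = 56j + 50. Since 7 ∣ 56, reducing mod 7 gives s ≡ 50 ≡ 1 (mod 7); since 8 ∣ 56, reducing mod 8 gives s ≡ 50 ≡ 2 (mod 8).

Converse. If s ≡ 1 (mod 7) and s ≡ 2 (mod 8), then by the Chinese remainder theorem s ≡ 50 (mod 56). This is exactly s ≡ 50 (mod 56).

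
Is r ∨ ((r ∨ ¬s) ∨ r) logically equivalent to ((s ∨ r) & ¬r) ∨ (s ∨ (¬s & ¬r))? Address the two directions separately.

Forward direction. This fails. Under r = T, s = F, the left side is true but the right side is false.

Converse. This fails. Under r = F, s = T, the left side is false but the right side is true.

Both directions fail.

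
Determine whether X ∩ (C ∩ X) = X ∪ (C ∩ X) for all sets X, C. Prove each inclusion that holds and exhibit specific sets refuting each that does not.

(⊆) Let x ∈ X ∩ (C ∩ X). Then x ∈ X ∩ C, from which x ∈ X ∪ (C ∩ X).

(⊇) This inclusion fails. Take X = {1}, C = ∅; then 1 ∈ X ∪ (C ∩ X) but 1 ∉ X ∩ (C ∩ X).

The sets are not equal: only the forward inclusion holds.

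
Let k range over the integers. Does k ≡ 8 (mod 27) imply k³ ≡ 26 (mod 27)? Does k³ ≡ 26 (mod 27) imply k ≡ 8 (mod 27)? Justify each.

Only the forward implication holds.

Forward direction. Suppose k ≡ 8 (mod 27). Write k = 27j + 8. Then (27j + 8)³ = 19683j³ + 17496j² + 5184j + 512 = 27(729j³ + 648j² + 192j + 18) + 26, so k³ ≡ 26 (mod 27).

Converse. This fails: take k = 17. Then 17³ = 4913 ≡ 26 (mod 27), yet 17 ≡ 17 (mod 27), not 8.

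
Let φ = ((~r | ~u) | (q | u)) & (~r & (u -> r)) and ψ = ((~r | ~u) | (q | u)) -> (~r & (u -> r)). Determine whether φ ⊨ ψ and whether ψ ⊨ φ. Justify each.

(⇒) Assume the antecedent. If u is true, the antecedent cannot hold. If u is false, the antecedent forces (u = F, q = F, r = F) or (u = F, q = T, r = F), and the consequent holds there. Either way the consequent holds.

(⇐) Assume the antecedent. If u is true, the antecedent cannot hold. If u is false, the antecedent forces (u = F, q = F, r = F) or (u = F, q = T, r = F), and the consequent holds there. Either way the consequent holds.

Equivalent; both directions hold.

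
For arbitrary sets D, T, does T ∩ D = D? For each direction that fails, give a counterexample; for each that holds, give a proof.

The sets are not equal: only the forward inclusion holds.

(⟹) Let x ∈ T ∩ D. Then x ∈ D ∩ T, from which x ∈ D.

(⟸) This inclusion fails. Take D = {1}, T = ∅; then 1 ∈ D but 1 ∉ T ∩ D.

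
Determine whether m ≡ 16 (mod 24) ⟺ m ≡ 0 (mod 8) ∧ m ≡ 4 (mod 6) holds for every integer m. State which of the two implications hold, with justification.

(⟹) Suppose m ≡ 16 (mod 24); write m = 24j + 16. Since 8 ∣ 24, reducing mod 8 gives m ≡ 16 ≡ 0 (mod 8); since 6 ∣ 24, reducing mod 6 gives m ≡ 16 ≡ 4 (mod 6).

(⟸) Conversely, if m ≡ 0 (mod 8) and m ≡ 4 (mod 6), then by the Chinese remainder theorem m ≡ 16 (mod 24). This is exactly m ≡ 16 (mod 24).

Both implications hold.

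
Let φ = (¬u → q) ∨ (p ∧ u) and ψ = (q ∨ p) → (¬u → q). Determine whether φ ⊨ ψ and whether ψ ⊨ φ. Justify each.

The forward direction holds; the converse fails.

(⇒) Assume the antecedent. If q is true, (q ∨ p) → (¬u → q) reduces to true regardless of the other variables. If q is false, the antecedent forces (q = F, u = T, p = F) or (q = F, u = T, p = T), and (q ∨ p) → (¬u → q) holds there. Either way (q ∨ p) → (¬u → q) holds.

(⇐) This fails. Under q = F, u = F, p = F, the left side is false but the right side is true.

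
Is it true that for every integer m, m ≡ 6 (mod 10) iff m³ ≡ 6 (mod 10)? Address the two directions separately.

(⟹) Suppose m ≡ 6 (mod 10). Write m = 10j + 6. Then (10j + 6)³ = 1000j³ + 1800j² + 1080j + 216 = 10(100j³ + 180j² + 108j + 21) + 6, so m³ ≡ 6 (mod 10).

(⟸) Conversely, suppose m³ ≡ 6 (mod 10). The only residue r in {0, …, 9} with r³ ≡ 6 (mod 10) is r = 6, so m ≡ 6 (mod 10).

Both directions hold; the statement is true.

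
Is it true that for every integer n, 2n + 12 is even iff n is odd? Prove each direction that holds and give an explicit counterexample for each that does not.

Only the converse holds.

[⇒] This fails: take n = 0. Then 2n + 12 = 12, which is even, yet n = 0 is even, not odd.

[⇐] Suppose n is odd. Since 2 is even, 2n is even for every n, so 2n + 12 has the same parity as 12, which is even. Hence 2n + 12 is even.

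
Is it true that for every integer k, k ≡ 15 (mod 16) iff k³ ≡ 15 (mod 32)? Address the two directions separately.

(⇒) This fails: take k = 31. Then 31 ≡ 15 (mod 16), but 31³ = 29791 ≡ 31 (mod 32), not 15.

(⇐) Conversely, the residues r modulo 32 with r³ ≡ 15 (mod 32) are exactly {15}, and each is ≡ 15 (mod 16).

(⇒) fails; (⇐) holds.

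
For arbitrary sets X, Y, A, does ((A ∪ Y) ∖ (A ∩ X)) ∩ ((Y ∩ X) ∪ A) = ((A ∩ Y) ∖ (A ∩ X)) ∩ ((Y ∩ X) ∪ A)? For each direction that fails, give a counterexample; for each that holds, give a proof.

Only the reverse inclusion holds.

(⟸) Let x ∈ ((A ∩ Y) ∖ (A ∩ X)) ∩ ((Y ∩ X) ∪ A). Then x ∈ Y ∩ A and x ∉ X, from which x ∈ ((A ∪ Y) ∖ (A ∩ X)) ∩ ((Y ∩ X) ∪ A).

(⟹) This inclusion fails. Take X = {1}, Y = {1}, A = ∅; then 1 ∈ ((A ∪ Y) ∖ (A ∩ X)) ∩ ((Y ∩ X) ∪ A) but 1 ∉ ((A ∩ Y) ∖ (A ∩ X)) ∩ ((Y ∩ X) ∪ A).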